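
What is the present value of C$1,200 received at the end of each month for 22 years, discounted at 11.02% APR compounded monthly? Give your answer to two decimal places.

C$118,974.29

Periodic rate i = 0.1102/12 = 0.00918333; n = 22 × 12 = 264 periods.
PV = 1200 × [1 − (1+0.00918333)^(−264)] / 0.00918333 = 1200 × 99.145241 = 118,974.2895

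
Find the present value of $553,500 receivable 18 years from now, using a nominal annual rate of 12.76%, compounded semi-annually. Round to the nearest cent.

Periodic rate i = 0.1276/2 = 0.0638; n = 18 × 2 = 36 periods.
Discount factor = (1+0.0638)^(−36) = 0.107905; PV = 553,500 × 0.107905 = 59,725.2711

$59,725.27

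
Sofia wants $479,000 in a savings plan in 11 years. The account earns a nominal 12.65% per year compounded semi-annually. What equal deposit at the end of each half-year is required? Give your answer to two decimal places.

Periodic rate i = 0.1265/2 = 0.06325; n = 11 × 2 = 22 periods.
FV-annuity factor = 45.131917; PMT = 479000 / 45.131917 = 10,613.3317

$10,613.33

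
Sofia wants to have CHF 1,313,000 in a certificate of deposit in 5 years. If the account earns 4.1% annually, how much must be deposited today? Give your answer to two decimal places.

CHF 1,074,016.81

PV = FV·(1+i)^(−n) = 1,313,000 × 0.817987 = 1,074,016.8094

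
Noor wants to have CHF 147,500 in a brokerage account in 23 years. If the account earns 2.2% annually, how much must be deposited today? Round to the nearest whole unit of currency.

CHF 89,417

PV = 147,500 / (1 + 0.022)^23 = 147,500 / 1.649569 = 89,417.2722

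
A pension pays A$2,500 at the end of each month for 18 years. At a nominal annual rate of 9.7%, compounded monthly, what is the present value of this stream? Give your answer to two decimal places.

A$254,938.35

With 12 periods per year: i = 0.00808333, n = 216.
PV = 2500 × [1 − (1+0.00808333)^(−216)] / 0.00808333 = 2500 × 101.975340 = 254,938.3489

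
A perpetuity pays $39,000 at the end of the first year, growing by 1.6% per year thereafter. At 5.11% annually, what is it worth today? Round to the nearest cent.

PV = D₁/(r − g) = 39000/(0.0511 − 0.016) = 1,111,111.1111

$1,111,111.11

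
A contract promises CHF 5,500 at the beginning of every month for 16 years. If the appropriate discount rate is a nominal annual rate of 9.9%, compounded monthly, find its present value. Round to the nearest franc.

With 12 periods per year: i = 0.00825, n = 192.
Annuity factor a(192|0.00825) × (1+i) = 96.976500; PV = 5500 × 96.976500 = 533,370.7527
(annuity-due: payments at period start, so ×(1+i).)

CHF 533,371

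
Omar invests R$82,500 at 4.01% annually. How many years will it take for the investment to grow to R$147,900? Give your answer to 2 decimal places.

(1+i)^n = 147900/82500 = 1.79273, so n = ln 1.79273 / ln 1.0401 = 14.8470 years

14.85 years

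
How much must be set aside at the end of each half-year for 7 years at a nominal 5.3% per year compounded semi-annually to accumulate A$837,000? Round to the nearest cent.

With 2 periods per year: i = 0.0265, n = 14.
PMT = 837000 / ( [(1+0.0265)^14 − 1] / 0.0265 ) = 837000 / 16.686775 = 50,159.4826

A$50,159.48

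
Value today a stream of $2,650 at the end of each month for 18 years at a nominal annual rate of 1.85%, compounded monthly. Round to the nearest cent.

$486,533.10

i = 0.0185/12 = 0.00154167 per month; n = 18·12 = 216.
Annuity factor a(216|0.00154167) = 183.597396; PV = 2650 × 183.597396 = 486,533.0989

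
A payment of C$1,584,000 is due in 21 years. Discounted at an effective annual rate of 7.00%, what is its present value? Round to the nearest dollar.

C$382,557

PV = 1,584,000 / (1 + 0.07)^21 = 1,584,000 / 4.140562 = 382,556.7294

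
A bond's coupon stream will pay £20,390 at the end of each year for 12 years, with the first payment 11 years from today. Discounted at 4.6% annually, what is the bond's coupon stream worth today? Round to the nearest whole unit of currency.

PV at t=10 (ordinary 12-year annuity): 20390 × a(12|0.046) = 20390 × 9.066641 = 184,868.8004
PV₀ = 184,868.8004 / (1+0.046)^10 = 184,868.8004 / 1.567895 = 117,908.9516

£117,909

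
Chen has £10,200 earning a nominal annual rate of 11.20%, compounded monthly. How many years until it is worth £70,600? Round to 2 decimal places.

17.35 years

Periodic rate i = 0.112/12 = 0.00933333.
(1+i)^n = 70600/10200 = 6.92157, so n = ln 6.92157 / ln 1.00933 = 208.2489 months
= 208.2489/12 years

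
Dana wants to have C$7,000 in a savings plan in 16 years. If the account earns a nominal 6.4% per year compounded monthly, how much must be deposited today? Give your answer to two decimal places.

Periodic rate i = 0.064/12 = 0.00533333; n = 16 × 12 = 192 periods.
Discount factor = (1+0.00533333)^(−192) = 0.360134; PV = 7,000 × 0.360134 = 2,520.9382

C$2,520.94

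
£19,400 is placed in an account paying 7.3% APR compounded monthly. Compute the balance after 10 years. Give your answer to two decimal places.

£40,167.64

With 12 periods per year: i = 0.00608333, n = 120.
FV = PV·(1+i)^n = 19,400 × 2.070497 = 40,167.6367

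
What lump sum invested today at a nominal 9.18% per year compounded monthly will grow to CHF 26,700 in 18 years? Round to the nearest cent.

CHF 5,147.71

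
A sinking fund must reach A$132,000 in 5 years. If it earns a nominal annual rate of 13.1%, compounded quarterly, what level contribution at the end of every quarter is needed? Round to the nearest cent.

Periodic rate i = 0.131/4 = 0.03275; n = 5 × 4 = 20 periods.
FV-annuity factor = 27.634806; PMT = 132000 / 27.634806 = 4,776.5851

A$4,776.59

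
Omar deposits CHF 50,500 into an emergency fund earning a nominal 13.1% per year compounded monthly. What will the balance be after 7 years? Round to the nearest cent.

i = 0.131/12 = 0.0109167 per month; n = 7·12 = 84.
50,500 × (1+0.0109167)^84 = 50,500 × 2.489373 = 125,713.3325

CHF 125,713.33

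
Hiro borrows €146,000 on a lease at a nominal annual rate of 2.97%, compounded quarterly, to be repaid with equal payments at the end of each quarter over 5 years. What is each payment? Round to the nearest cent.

€7,882.45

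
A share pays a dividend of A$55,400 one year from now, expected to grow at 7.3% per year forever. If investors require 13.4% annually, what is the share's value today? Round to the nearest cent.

A$908,196.72

PV = D₁/(r − g) = 55400/(0.134 − 0.073) = 908,196.7213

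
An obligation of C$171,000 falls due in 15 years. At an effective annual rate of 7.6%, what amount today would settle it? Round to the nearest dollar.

PV = FV·(1+i)^(−n) = 171,000 × 0.333285 = 56,991.7563

C$56,992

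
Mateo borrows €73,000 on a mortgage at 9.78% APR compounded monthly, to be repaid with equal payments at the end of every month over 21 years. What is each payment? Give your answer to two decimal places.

€683.32

With 12 periods per year: i = 0.00815, n = 252.
Annuity-PV factor = 106.832071; PMT = 73000 / 106.832071 = 683.3154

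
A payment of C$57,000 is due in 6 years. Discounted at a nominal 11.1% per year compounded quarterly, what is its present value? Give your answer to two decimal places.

C$29,551.21

Periodic rate i = 0.111/4 = 0.02775; n = 6 × 4 = 24 periods.
Discount factor = (1+0.02775)^(−24) = 0.518442; PV = 57,000 × 0.518442 = 29,551.2057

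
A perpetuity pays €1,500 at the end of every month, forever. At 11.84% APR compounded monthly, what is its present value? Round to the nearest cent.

Periodic rate i = 0.1184/12 = 0.00986667.
PV = C/r = 1500/0.00986667 = 152,027.0270

€152,027.03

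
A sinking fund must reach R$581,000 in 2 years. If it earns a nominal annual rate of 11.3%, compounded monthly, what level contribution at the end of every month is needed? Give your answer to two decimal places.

R$21,689.06

Periodic rate i = 0.113/12 = 0.00941667; n = 2 × 12 = 24 periods.
FV-annuity factor = 26.787693; PMT = 581000 / 26.787693 = 21,689.0648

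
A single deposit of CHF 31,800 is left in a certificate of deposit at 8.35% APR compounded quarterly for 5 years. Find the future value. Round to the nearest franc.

Periodic rate i = 0.0835/4 = 0.020875; n = 5 × 4 = 20 periods.
FV = PV·(1+i)^n = 31,800 × 1.511650 = 48,070.4837

CHF 48,070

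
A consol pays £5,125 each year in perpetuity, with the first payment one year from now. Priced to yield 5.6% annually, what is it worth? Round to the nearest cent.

PV = C/r = 5125/0.056 = 91,517.8571

£91,517.86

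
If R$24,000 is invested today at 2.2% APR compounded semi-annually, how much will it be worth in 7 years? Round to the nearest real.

R$27,972

Periodic rate i = 0.022/2 = 0.011; n = 7 × 2 = 14 periods.
FV = 24,000 × (1 + 0.011)^14 = 27,972.2512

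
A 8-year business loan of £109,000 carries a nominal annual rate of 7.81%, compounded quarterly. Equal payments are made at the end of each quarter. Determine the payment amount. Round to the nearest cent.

i = 0.0781/4 = 0.019525 per quarter; n = 8·4 = 32.
PMT = 109000 / ( [1 − (1+0.019525)^(−32)] / 0.019525 ) = 109000 / 23.631147 = 4,612.5565

£4,612.56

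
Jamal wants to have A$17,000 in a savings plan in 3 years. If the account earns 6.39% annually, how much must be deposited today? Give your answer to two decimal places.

A$14,117.13

Discount factor = (1+0.0639)^(−3) = 0.830420; PV = 17,000 × 0.830420 = 14,117.1326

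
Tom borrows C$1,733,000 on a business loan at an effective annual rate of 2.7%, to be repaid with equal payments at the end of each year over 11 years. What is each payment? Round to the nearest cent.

PMT = 1.733e+06 / ( [1 − (1+0.027)^(−11)] / 0.027 ) = 1.733e+06 / 9.408279 = 184,199.4610

C$184,199.46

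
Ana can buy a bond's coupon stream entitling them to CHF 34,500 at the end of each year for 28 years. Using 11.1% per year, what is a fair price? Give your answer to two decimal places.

CHF 294,498.99

Annuity factor a(28|0.111) = 8.536203; PV = 34500 × 8.536203 = 294,498.9891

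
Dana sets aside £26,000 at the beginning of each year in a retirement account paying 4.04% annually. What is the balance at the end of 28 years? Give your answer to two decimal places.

£1,359,995.88

FV = PMT · [(1+i)^n − 1] / i × (1+i) = 26000 · 52.307534 = 1,359,995.8779
Payments are at the start of each period, so multiply by (1+i).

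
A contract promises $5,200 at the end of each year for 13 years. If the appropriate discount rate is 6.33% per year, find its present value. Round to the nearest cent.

$45,159.37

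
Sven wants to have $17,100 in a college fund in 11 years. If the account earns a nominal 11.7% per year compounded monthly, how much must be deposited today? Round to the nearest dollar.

$4,751

Periodic rate i = 0.117/12 = 0.00975; n = 11 × 12 = 132 periods.
PV = 17,100 / (1 + 0.00975)^132 = 17,100 / 3.599397 = 4,750.7956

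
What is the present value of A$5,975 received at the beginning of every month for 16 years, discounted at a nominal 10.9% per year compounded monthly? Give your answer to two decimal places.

A$546,815.33

i = 0.109/12 = 0.00908333 per month; n = 16·12 = 192.
PV = 5975 × [1 − (1+0.00908333)^(−192)] / 0.00908333 × (1+i) = 5975 × 91.517210 = 546,815.3285
Payments are at the start of each period, so multiply by (1+i).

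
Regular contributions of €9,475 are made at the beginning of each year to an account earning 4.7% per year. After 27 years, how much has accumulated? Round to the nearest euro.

FV = PMT · [(1+i)^n − 1] / i × (1+i) = 9475 · 54.708956 = 518,367.3622
(Beginning-of-period payments → annuity-due factor ×(1+i).)

€518,367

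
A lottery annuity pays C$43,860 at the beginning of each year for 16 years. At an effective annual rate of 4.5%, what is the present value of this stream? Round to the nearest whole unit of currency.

Annuity factor a(16|0.045) × (1+i) = 11.739546; PV = 43860 × 11.739546 = 514,896.4756
(annuity-due: payments at period start, so ×(1+i).)

C$514,896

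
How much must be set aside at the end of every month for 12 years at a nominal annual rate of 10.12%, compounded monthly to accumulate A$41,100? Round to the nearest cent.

A$147.42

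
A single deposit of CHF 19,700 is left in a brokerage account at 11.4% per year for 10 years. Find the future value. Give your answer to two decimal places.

CHF 57,985.33

FV = 19,700 × (1 + 0.114)^10 = 57,985.3302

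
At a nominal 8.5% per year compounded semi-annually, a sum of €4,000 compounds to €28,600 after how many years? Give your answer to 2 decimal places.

23.63 years

Periodic rate i = 0.085/2 = 0.0425.
(1+i)^n = 28600/4000 = 7.15000, so n = ln 7.15000 / ln 1.0425 = 47.2617 half-years
= 47.2617/2 years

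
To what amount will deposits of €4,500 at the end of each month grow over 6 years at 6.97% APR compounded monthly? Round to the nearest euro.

i = 0.0697/12 = 0.00580833 per month; n = 6·12 = 72.
Accumulation factor s(72|0.00580833) = 89.076772; FV = 4500 × 89.076772 = 400,845.4723

€400,845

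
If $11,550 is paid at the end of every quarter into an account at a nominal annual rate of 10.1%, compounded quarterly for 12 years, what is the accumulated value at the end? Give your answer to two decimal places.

$1,056,658.17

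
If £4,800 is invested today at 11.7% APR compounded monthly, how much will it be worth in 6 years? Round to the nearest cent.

With 12 periods per year: i = 0.00975, n = 72.
FV = 4,800 × (1 + 0.00975)^72 = 9,652.4884

£9,652.49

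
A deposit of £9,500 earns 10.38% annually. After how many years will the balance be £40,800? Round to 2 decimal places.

14.76 years

(1+i)^n = 40800/9500 = 4.29474, so n = ln 4.29474 / ln 1.1038 = 14.7571 years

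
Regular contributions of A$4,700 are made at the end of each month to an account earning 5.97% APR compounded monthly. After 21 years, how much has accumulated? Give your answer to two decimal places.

A$2,354,637.55

i = 0.0597/12 = 0.004975 per month; n = 21·12 = 252.
Accumulation factor s(252|0.004975) = 500.986713; FV = 4700 × 500.986713 = 2,354,637.5497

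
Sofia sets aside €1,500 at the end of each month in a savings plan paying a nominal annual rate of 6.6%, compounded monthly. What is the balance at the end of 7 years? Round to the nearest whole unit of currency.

€159,610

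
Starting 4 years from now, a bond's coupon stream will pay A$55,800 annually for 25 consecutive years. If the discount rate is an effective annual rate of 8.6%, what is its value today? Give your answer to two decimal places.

Value one period before first payment (t=3): 55800 × [1 − (1+0.086)^(−25)] / 0.086 = 55800 × 10.149630 = 566,349.3342
Discount back 3 years: 566,349.3342 × (1+0.086)^(−3) = 566,349.3342 × 0.780747 = 442,175.7473

A$442,175.75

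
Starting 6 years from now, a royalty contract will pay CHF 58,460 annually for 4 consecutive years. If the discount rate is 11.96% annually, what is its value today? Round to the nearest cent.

Value one period before first payment (t=5): 58460 × [1 − (1+0.1196)^(−4)] / 0.1196 = 58460 × 3.039910 = 177,713.1344
Discount back 5 years: 177,713.1344 × (1+0.1196)^(−5) = 177,713.1344 × 0.568441 = 101,019.4682

CHF 101,019.47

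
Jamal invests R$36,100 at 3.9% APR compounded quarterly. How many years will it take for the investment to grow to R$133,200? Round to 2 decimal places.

33.64 years

Periodic rate i = 0.039/4 = 0.00975.
n = ln(133200/36100) / ln(1+0.00975) = ln(3.68975) / 0.009703 = 134.5552 quarters
= 134.5552/4 years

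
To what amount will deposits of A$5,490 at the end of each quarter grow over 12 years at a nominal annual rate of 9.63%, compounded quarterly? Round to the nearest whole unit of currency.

A$486,345

With 4 periods per year: i = 0.024075, n = 48.
FV = 5490 × [(1+0.024075)^48 − 1] / 0.024075 = 5490 × 88.587429 = 486,344.9865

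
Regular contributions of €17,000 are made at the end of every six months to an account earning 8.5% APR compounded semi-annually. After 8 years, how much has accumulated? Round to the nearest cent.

i = 0.085/2 = 0.0425 per half-year; n = 8·2 = 16.
FV = 17000 × [(1+0.0425)^16 − 1] / 0.0425 = 17000 × 22.266645 = 378,532.9709

€378,532.97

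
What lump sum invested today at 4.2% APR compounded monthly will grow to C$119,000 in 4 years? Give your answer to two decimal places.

C$100,626.62

i = 0.042/12 = 0.0035 per month; n = 4·12 = 48.
PV = FV·(1+i)^(−n) = 119,000 × 0.845602 = 100,626.6174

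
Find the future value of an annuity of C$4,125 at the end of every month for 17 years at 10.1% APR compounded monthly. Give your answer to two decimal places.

C$2,219,137.15

With 12 periods per year: i = 0.00841667, n = 204.
FV = PMT · [(1+i)^n − 1] / i = 4125 · 537.972642 = 2,219,137.1475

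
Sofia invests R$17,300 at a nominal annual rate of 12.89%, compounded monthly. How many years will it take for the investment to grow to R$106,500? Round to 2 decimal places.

14.18 years

Periodic rate i = 0.1289/12 = 0.0107417.
n = ln(106500/17300) / ln(1+0.0107417) = ln(6.15607) / 0.010684 = 170.1023 months
= 170.1023/12 years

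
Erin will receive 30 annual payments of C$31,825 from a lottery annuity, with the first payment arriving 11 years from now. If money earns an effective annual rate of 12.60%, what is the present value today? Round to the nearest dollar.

C$74,901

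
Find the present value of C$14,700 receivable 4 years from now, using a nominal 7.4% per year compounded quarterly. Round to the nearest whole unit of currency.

i = 0.074/4 = 0.0185 per quarter; n = 4·4 = 16.
PV = 14,700 / (1 + 0.0185)^16 = 14,700 / 1.340839 = 10,963.2875

C$10,963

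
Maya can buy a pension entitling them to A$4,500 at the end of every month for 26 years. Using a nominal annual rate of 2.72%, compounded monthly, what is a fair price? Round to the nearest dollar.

With 12 periods per year: i = 0.00226667, n = 312.
PV = 4500 × [1 − (1+0.00226667)^(−312)] / 0.00226667 = 4500 × 223.492303 = 1,005,715.3636

A$1,005,715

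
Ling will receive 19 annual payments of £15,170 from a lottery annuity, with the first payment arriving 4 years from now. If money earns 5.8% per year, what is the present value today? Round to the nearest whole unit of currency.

PV at t=3 (ordinary 19-year annuity): 15170 × a(19|0.058) = 15170 × 11.334687 = 171,947.2076
PV₀ = 171,947.2076 / (1+0.058)^3 = 171,947.2076 / 1.184287 = 145,190.4744

£145,190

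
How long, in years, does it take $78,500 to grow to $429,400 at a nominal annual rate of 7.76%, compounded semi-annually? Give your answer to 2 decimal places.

22.32 years

Periodic rate i = 0.0776/2 = 0.0388.
n = ln(429400/78500) / ln(1+0.0388) = ln(5.47006) / 0.038066 = 44.6404 half-years
= 44.6404/2 years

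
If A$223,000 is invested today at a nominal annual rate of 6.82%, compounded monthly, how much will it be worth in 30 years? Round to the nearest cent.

Periodic rate i = 0.0682/12 = 0.00568333; n = 30 × 12 = 360 periods.
FV = PV·(1+i)^n = 223,000 × 7.692208 = 1,715,362.4129

A$1,715,362.41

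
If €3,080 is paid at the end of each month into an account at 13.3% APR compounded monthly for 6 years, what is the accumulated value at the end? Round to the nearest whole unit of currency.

€336,632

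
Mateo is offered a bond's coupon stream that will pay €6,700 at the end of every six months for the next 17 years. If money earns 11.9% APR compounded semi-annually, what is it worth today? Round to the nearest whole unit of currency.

Periodic rate i = 0.119/2 = 0.0595; n = 17 × 2 = 34 periods.
PV = 6700 × [1 − (1+0.0595)^(−34)] / 0.0595 = 6700 × 14.451400 = 96,824.3821

€96,824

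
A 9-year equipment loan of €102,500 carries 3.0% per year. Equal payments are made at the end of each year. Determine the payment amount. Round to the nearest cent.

€13,164.47

PMT = 102500 / ( [1 − (1+0.03)^(−9)] / 0.03 ) = 102500 / 7.786109 = 13,164.4703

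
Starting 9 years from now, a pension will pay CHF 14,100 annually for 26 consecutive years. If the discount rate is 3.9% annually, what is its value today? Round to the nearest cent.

CHF 167,761.23

Value one period before first payment (t=8): 14100 × [1 − (1+0.039)^(−26)] / 0.039 = 14100 × 16.158344 = 227,832.6547
Discount back 8 years: 227,832.6547 × (1+0.039)^(−8) = 227,832.6547 × 0.736335 = 167,761.2255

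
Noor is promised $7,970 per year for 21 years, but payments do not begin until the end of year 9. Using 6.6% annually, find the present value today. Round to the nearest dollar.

$53,498

PV at t=8 (ordinary 21-year annuity): 7970 × a(21|0.066) = 7970 × 11.192795 = 89,206.5788
Discount back 8 years: 89,206.5788 × (1+0.066)^(−8) = 89,206.5788 × 0.599711 = 53,498.2094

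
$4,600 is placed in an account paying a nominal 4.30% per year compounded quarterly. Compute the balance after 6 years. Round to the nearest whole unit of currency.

i = 0.043/4 = 0.01075 per quarter; n = 6·4 = 24.
4,600 × (1+0.01075)^24 = 4,600 × 1.292558 = 5,945.7663

$5,946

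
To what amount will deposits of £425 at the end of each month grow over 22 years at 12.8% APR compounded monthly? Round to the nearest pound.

Periodic rate i = 0.128/12 = 0.0106667; n = 22 × 12 = 264 periods.
FV = PMT · [(1+i)^n − 1] / i = 425 · 1449.612799 = 616,085.4396

£616,085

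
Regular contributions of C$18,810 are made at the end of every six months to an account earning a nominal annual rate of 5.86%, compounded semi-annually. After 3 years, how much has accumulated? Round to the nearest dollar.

C$121,457

i = 0.0586/2 = 0.0293 per half-year; n = 3·2 = 6.
FV = PMT · [(1+i)^n − 1] / i = 18810 · 6.457052 = 121,457.1397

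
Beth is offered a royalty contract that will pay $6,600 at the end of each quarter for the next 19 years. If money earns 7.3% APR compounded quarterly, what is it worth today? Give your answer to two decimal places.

$270,159.82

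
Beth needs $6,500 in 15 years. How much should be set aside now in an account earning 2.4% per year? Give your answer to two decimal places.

Discount factor = (1+0.024)^(−15) = 0.700649; PV = 6,500 × 0.700649 = 4,554.2200

$4,554.22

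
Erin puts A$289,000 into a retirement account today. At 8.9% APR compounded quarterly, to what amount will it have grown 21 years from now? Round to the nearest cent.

A$1,835,252.64

i = 0.089/4 = 0.02225 per quarter; n = 21·4 = 84.
FV = 289,000 × (1 + 0.02225)^84 = 1,835,252.6413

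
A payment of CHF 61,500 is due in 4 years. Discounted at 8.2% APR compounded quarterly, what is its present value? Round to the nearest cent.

Periodic rate i = 0.082/4 = 0.0205; n = 4 × 4 = 16 periods.
PV = 61,500 / (1 + 0.0205)^16 = 61,500 / 1.383592 = 44,449.5093

CHF 44,449.51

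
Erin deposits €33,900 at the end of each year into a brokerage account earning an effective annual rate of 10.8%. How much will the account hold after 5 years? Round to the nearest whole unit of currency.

€210,284

FV = PMT · [(1+i)^n − 1] / i = 33900 · 6.203075 = 210,284.2292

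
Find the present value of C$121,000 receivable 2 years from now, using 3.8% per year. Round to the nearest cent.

PV = FV·(1+i)^(−n) = 121,000 × 0.928122 = 112,302.8204

C$112,302.82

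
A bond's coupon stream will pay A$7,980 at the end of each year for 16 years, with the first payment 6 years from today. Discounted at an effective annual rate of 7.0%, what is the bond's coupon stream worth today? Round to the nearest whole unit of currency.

A$53,748

Value one period before first payment (t=5): 7980 × [1 − (1+0.07)^(−16)] / 0.07 = 7980 × 9.446649 = 75,384.2559
Discount back 5 years: 75,384.2559 × (1+0.07)^(−5) = 75,384.2559 × 0.712986 = 53,747.9326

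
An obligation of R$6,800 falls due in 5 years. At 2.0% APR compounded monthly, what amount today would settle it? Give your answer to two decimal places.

R$6,153.41

With 12 periods per year: i = 0.00166667, n = 60.
PV = FV·(1+i)^(−n) = 6,800 × 0.904913 = 6,153.4066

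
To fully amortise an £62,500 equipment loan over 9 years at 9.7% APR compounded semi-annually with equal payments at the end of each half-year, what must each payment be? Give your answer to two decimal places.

£5,284.16

Periodic rate i = 0.097/2 = 0.0485; n = 9 × 2 = 18 periods.
Annuity-PV factor = 11.827796; PMT = 62500 / 11.827796 = 5,284.1626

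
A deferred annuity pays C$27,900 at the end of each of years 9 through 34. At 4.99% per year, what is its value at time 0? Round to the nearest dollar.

C$271,946

Value one period before first payment (t=8): 27900 × [1 − (1+0.0499)^(−26)] / 0.0499 = 27900 × 14.390019 = 401,481.5386
PV₀ = 401,481.5386 / (1+0.0499)^8 = 401,481.5386 / 1.476330 = 271,945.6361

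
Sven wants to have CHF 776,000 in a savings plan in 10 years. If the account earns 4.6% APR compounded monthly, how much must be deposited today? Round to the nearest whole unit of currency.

Periodic rate i = 0.046/12 = 0.00383333; n = 10 × 12 = 120 periods.
PV = FV·(1+i)^(−n) = 776,000 × 0.631839 = 490,307.1052

CHF 490,307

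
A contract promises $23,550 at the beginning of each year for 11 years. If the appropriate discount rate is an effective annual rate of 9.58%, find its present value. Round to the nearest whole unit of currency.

PV = PMT · [1 − (1+i)^(−n)] / i × (1+i) = 23550 · 7.257015 = 170,902.7066
Payments are at the start of each period, so multiply by (1+i).

$170,903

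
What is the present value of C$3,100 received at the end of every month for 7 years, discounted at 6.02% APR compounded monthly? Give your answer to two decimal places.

C$212,065.22

Periodic rate i = 0.0602/12 = 0.00501667; n = 7 × 12 = 84 periods.
PV = 3100 × [1 − (1+0.00501667)^(−84)] / 0.00501667 = 3100 × 68.408136 = 212,065.2207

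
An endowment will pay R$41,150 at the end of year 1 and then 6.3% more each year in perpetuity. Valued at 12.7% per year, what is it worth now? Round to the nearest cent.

R$642,968.75

PV = PMT / (i − g) = 41150 / (0.127 − 0.063) = 41150 / 0.064000 = 642,968.7500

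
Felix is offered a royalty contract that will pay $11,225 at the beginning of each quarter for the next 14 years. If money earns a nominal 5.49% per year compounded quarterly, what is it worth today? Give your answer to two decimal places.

$442,650.51

i = 0.0549/4 = 0.013725 per quarter; n = 14·4 = 56.
PV = PMT · [1 − (1+i)^(−n)] / i × (1+i) = 11225 · 39.434344 = 442,650.5071
Payments are at the start of each period, so multiply by (1+i).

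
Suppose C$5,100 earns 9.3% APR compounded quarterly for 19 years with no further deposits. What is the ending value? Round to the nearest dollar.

C$29,254

With 4 periods per year: i = 0.02325, n = 76.
5,100 × (1+0.02325)^76 = 5,100 × 5.736054 = 29,253.8768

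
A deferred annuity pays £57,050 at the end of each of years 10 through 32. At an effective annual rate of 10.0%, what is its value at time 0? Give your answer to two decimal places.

PV at t=9 (ordinary 23-year annuity): 57050 × a(23|0.1) = 57050 × 8.883218 = 506,787.6110
Discount back 9 years: 506,787.6110 × (1+0.1)^(−9) = 506,787.6110 × 0.424098 = 214,927.4188

£214,927.42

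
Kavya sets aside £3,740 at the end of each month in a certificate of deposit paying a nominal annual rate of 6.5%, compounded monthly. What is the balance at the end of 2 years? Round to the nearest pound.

Periodic rate i = 0.065/12 = 0.00541667; n = 2 × 12 = 24 periods.
FV = PMT · [(1+i)^n − 1] / i = 3740 · 25.556111 = 95,579.8540

£95,580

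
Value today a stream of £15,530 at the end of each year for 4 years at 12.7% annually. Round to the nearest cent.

£46,482.96

PV = 15530 × [1 − (1+0.127)^(−4)] / 0.127 = 15530 × 2.993108 = 46,482.9645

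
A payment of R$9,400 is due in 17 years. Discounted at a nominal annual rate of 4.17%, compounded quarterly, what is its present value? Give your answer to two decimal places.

R$4,643.55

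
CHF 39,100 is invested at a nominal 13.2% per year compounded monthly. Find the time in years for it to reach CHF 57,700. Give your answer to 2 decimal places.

2.96 years

Periodic rate i = 0.132/12 = 0.011.
(1+i)^n = 57700/39100 = 1.47570, so n = ln 1.47570 / ln 1.011 = 35.5701 months
= 35.5701/12 years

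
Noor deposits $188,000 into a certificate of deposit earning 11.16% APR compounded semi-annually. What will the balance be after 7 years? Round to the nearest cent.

$402,069.43

i = 0.1116/2 = 0.0558 per half-year; n = 7·2 = 14.
FV = 188,000 × (1 + 0.0558)^14 = 402,069.4322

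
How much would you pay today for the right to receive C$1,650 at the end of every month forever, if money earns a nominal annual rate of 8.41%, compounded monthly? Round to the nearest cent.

Periodic rate i = 0.0841/12 = 0.00700833.
PV = PMT / i = 1650 / 0.00700833 = 235,434.0071

C$235,434.01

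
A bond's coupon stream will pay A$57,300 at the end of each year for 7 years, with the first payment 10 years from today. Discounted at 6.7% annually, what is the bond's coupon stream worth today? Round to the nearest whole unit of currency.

A$174,085

Value one period before first payment (t=9): 57300 × [1 − (1+0.067)^(−7)] / 0.067 = 57300 × 5.446117 = 312,062.5003
Discount back 9 years: 312,062.5003 × (1+0.067)^(−9) = 312,062.5003 × 0.557854 = 174,085.1832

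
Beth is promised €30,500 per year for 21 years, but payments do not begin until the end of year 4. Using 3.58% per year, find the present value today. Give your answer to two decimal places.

PV at t=3 (ordinary 21-year annuity): 30500 × a(21|0.0358) = 30500 × 14.587827 = 444,928.7258
Discount back 3 years: 444,928.7258 × (1+0.0358)^(−3) = 444,928.7258 × 0.899854 = 400,371.1042

€400,371.10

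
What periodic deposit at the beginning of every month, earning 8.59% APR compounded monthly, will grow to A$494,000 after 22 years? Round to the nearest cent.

Periodic rate i = 0.0859/12 = 0.00715833; n = 22 × 12 = 264 periods.
FV-annuity factor × (1+i) = 784.196673; PMT = 494000 / 784.196673 = 629.9440

A$629.94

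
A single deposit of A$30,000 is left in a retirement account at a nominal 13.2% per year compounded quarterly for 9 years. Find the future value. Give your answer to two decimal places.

A$96,545.68

With 4 periods per year: i = 0.033, n = 36.
30,000 × (1+0.033)^36 = 30,000 × 3.218189 = 96,545.6764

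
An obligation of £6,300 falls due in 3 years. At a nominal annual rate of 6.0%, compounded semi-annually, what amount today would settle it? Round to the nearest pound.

£5,276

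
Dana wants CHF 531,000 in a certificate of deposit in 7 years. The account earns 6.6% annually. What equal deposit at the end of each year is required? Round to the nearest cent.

CHF 62,113.04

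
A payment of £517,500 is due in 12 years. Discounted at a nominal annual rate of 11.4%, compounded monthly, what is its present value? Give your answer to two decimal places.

£132,617.18

Periodic rate i = 0.114/12 = 0.0095; n = 12 × 12 = 144 periods.
Discount factor = (1+0.0095)^(−144) = 0.256265; PV = 517,500 × 0.256265 = 132,617.1840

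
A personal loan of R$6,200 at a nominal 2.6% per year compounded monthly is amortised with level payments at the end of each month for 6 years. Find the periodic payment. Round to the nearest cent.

i = 0.026/12 = 0.00216667 per month; n = 6·12 = 72.
Annuity-PV factor = 66.598346; PMT = 6200 / 66.598346 = 93.0954

R$93.10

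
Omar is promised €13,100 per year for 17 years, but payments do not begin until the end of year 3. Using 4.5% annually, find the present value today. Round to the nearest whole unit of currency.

€140,440

PV at t=2 (ordinary 17-year annuity): 13100 × a(17|0.045) = 13100 × 11.707191 = 153,364.2078
Discount back 2 years: 153,364.2078 × (1+0.045)^(−2) = 153,364.2078 × 0.915730 = 140,440.1985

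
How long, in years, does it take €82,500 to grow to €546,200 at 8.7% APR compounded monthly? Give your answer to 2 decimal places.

Periodic rate i = 0.087/12 = 0.00725.
n = ln(546200/82500) / ln(1+0.00725) = ln(6.62061) / 0.007224 = 261.6594 months
= 261.6594/12 years

21.80 years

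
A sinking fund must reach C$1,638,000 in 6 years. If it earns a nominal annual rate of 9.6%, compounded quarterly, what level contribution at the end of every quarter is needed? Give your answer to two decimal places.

With 4 periods per year: i = 0.024, n = 24.
PMT = 1.638e+06 / ( [(1+0.024)^24 − 1] / 0.024 ) = 1.638e+06 / 31.951961 = 51,264.4591

C$51,264.46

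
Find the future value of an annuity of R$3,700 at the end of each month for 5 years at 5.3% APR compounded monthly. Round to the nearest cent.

Periodic rate i = 0.053/12 = 0.00441667; n = 5 × 12 = 60 periods.
FV = 3700 × [(1+0.00441667)^60 − 1] / 0.00441667 = 3700 × 68.529205 = 253,558.0602

R$253,558.06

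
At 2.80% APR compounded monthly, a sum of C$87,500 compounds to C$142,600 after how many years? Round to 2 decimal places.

Periodic rate i = 0.028/12 = 0.00233333.
n = ln(142600/87500) / ln(1+0.00233333) = ln(1.62971) / 0.002331 = 209.5604 months
= 209.5604/12 years

17.46 years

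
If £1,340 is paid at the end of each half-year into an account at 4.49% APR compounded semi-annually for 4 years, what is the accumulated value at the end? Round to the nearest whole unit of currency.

i = 0.0449/2 = 0.02245 per half-year; n = 4·2 = 8.
FV = 1340 × [(1+0.02245)^8 − 1] / 0.02245 = 1340 × 8.657631 = 11,601.2250

£11,601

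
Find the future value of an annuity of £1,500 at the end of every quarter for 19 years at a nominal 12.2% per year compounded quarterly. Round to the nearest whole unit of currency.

£433,255

i = 0.122/4 = 0.0305 per quarter; n = 19·4 = 76.
FV = PMT · [(1+i)^n − 1] / i = 1500 · 288.836683 = 433,255.0240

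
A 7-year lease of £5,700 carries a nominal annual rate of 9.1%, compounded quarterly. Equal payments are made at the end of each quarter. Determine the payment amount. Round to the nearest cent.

With 4 periods per year: i = 0.02275, n = 28.
Annuity-PV factor = 20.542189; PMT = 5700 / 20.542189 = 277.4777

£277.48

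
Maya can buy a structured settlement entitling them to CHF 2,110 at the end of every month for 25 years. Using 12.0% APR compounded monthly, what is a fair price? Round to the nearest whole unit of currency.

CHF 200,337

Periodic rate i = 0.12/12 = 0.01; n = 25 × 12 = 300 periods.
Annuity factor a(300|0.01) = 94.946551; PV = 2110 × 94.946551 = 200,337.2231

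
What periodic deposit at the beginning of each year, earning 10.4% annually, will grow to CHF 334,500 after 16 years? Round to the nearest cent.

FV-annuity factor × (1+i) = 41.078707; PMT = 334500 / 41.078707 = 8,142.9048

CHF 8,142.90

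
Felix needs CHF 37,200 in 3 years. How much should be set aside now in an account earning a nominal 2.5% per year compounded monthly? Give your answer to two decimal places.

With 12 periods per year: i = 0.00208333, n = 36.
PV = 37,200 / (1 + 0.00208333)^36 = 37,200 / 1.077800 = 34,514.7503

CHF 34,514.75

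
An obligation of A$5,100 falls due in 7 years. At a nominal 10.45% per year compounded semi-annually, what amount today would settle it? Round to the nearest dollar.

A$2,500

i = 0.1045/2 = 0.05225 per half-year; n = 7·2 = 14.
PV = FV·(1+i)^(−n) = 5,100 × 0.490157 = 2,499.7990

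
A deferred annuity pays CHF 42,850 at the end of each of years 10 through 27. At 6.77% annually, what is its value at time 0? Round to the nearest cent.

PV at t=9 (ordinary 18-year annuity): 42850 × a(18|0.0677) = 42850 × 10.228235 = 438,279.8558
Discount back 9 years: 438,279.8558 × (1+0.0677)^(−9) = 438,279.8558 × 0.554571 = 243,057.1076

CHF 243,057.11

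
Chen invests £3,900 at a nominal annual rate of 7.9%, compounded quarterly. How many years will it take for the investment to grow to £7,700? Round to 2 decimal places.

Periodic rate i = 0.079/4 = 0.01975.
n = ln(7700/3900) / ln(1+0.01975) = ln(1.97436) / 0.019557 = 34.7817 quarters
= 34.7817/4 years

8.70 years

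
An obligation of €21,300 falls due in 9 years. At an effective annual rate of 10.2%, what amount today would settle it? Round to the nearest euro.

€8,887

Discount factor = (1+0.102)^(−9) = 0.417221; PV = 21,300 × 0.417221 = 8,886.7969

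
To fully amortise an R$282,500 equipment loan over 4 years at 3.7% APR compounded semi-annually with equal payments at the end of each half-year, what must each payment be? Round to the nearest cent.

i = 0.037/2 = 0.0185 per half-year; n = 4·2 = 8.
Annuity-PV factor = 7.373070; PMT = 282500 / 7.373070 = 38,315.1129

R$38,315.11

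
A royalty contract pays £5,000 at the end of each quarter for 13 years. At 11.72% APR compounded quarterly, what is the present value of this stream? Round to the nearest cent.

i = 0.1172/4 = 0.0293 per quarter; n = 13·4 = 52.
PV = PMT · [1 − (1+i)^(−n)] / i = 5000 · 26.527309 = 132,636.5448

£132,636.54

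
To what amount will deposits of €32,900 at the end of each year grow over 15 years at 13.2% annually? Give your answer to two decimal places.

Accumulation factor s(15|0.132) = 41.078682; FV = 32900 × 41.078682 = 1,351,488.6270

€1,351,488.63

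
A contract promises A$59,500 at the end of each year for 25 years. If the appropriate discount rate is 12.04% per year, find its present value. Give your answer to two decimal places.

A$465,374.74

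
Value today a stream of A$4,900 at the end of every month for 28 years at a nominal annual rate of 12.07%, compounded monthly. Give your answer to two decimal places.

With 12 periods per year: i = 0.0100583, n = 336.
PV = 4900 × [1 − (1+0.0100583)^(−336)] / 0.0100583 = 4900 × 95.976037 = 470,282.5817

A$470,282.58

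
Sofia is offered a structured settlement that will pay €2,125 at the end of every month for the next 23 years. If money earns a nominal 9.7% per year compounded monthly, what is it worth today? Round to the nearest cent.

€234,392.66

Periodic rate i = 0.097/12 = 0.00808333; n = 23 × 12 = 276 periods.
PV = PMT · [1 − (1+i)^(−n)] / i = 2125 · 110.302428 = 234,392.6585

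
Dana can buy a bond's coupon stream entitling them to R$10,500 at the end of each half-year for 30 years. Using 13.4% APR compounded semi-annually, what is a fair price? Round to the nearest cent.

R$153,515.69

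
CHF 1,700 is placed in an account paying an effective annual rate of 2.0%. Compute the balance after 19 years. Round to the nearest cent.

FV = 1,700 × (1 + 0.02)^19 = 2,476.5790

CHF 2,476.58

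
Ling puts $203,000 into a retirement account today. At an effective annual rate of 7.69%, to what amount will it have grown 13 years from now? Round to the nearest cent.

FV = PV·(1+i)^n = 203,000 × 2.619871 = 531,833.8043

$531,833.80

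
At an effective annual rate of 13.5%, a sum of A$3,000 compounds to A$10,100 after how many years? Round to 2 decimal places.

n = ln(10100/3000) / ln(1+0.135) = ln(3.36667) / 0.126633 = 9.5862 years

9.59 years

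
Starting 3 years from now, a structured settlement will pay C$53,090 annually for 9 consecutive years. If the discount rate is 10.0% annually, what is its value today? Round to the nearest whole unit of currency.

Value one period before first payment (t=2): 53090 × [1 − (1+0.1)^(−9)] / 0.1 = 53090 × 5.759024 = 305,746.5744
Discount back 2 years: 305,746.5744 × (1+0.1)^(−2) = 305,746.5744 × 0.826446 = 252,683.1193

C$252,683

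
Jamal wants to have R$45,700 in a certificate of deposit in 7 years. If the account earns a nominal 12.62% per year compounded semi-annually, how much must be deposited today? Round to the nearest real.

R$19,403

With 2 periods per year: i = 0.0631, n = 14.
PV = 45,700 / (1 + 0.0631)^14 = 45,700 / 2.355253 = 19,403.4317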